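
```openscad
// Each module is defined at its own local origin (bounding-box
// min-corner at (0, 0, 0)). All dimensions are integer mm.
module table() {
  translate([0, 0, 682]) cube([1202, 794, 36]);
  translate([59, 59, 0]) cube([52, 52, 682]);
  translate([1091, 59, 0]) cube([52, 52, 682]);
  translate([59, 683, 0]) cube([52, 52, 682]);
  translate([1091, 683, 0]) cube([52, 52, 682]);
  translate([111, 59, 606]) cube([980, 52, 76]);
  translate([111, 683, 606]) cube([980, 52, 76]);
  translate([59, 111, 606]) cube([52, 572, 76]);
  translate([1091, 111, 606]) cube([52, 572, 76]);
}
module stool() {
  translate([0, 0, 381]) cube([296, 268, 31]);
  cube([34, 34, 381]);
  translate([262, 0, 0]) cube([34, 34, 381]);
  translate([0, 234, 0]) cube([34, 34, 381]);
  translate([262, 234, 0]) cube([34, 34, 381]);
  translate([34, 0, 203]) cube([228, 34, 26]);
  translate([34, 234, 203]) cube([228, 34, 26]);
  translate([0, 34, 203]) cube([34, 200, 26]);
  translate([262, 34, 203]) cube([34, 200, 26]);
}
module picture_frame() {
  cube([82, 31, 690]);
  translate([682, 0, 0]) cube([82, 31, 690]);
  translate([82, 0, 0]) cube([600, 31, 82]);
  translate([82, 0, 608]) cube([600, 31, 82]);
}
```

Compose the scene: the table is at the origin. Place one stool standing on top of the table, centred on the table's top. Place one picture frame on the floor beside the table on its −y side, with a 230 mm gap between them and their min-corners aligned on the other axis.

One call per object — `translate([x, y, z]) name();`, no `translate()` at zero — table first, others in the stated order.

table();
translate([453, 263, 718]) stool();
translate([0, -261, 0]) picture_frame();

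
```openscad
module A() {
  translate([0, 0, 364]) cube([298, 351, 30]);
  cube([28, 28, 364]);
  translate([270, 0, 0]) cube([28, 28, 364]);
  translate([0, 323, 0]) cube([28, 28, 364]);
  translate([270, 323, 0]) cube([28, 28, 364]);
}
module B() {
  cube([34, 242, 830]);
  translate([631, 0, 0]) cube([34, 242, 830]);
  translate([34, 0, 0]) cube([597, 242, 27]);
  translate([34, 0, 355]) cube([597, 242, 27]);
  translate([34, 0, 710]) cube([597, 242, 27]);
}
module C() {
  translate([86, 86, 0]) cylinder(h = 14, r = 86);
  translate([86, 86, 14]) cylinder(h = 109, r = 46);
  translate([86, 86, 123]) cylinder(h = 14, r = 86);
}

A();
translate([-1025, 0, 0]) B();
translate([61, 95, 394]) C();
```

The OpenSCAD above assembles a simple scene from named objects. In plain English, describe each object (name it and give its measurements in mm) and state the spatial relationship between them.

A is a four-legged stool. The seat is 298×351 mm, 30 mm thick, top at z = 394 mm. It stands on four square legs, each 28×28 mm in cross-section, from z = 0 to the seat underside, each flush with a corner of the seat.

B is a bookshelf 665 mm wide overall, 242 mm deep and 830 mm tall. The two sides are 34 mm thick vertical panels. 3 horizontal shelves of 27 mm thickness span between the inner faces of the sides; the lowest shelf sits on the floor and shelves are stacked with a clear vertical gap of 328 mm between each pair.

C is a spool: two coaxial disc flanges of radius 86 mm and thickness 14 mm, joined by a core cylinder of radius 46 mm and height 109 mm. The lower flange rests on z = 0 and the three cylinders share a vertical axis.

The bookshelf is on the floor beside the stool on its −x side. The spool is on top of the stool.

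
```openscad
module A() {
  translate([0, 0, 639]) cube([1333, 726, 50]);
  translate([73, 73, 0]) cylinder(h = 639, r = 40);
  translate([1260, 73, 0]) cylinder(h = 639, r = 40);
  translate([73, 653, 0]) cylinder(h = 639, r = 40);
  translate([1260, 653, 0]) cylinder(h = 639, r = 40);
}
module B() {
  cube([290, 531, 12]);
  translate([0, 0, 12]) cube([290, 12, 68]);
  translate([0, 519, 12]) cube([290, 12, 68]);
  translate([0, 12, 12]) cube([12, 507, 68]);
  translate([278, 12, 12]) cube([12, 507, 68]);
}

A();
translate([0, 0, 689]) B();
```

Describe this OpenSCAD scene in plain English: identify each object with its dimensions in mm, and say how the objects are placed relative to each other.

A is a table: top 1333 mm (x) × 726 mm (y), 50 mm thick, upper face at z = 689 mm, on four round legs of 80 mm diameter, each leg's bounding box inset 33 mm from the nearest pair of top edges, running from z = 0 to the bottom of the top.

B is an open-topped rectangular box: outside dimensions 290×531×80 mm, with a uniform wall and base thickness of 12 mm. The base is a full 290×531 slab on the floor; four walls sit on top of the base. The front and back walls (the −y and +y sides) span the full width; the two side walls fit between them.

The open box is on top of the table.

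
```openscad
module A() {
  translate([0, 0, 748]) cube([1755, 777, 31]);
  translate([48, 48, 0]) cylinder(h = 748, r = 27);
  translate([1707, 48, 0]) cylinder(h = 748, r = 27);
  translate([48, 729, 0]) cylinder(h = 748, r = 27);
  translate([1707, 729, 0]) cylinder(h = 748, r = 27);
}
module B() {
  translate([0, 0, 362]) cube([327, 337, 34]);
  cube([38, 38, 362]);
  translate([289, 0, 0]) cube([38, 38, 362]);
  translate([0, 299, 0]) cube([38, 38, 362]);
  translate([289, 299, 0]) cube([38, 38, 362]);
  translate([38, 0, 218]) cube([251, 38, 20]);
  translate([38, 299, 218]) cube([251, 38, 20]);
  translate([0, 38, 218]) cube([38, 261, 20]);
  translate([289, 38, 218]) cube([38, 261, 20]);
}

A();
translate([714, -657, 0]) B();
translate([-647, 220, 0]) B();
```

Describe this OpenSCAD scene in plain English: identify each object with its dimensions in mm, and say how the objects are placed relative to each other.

A is a table: top 1755 mm (x) × 777 mm (y), 31 mm thick, upper face at z = 779 mm, on four round legs of 54 mm diameter, each leg's bounding box inset 21 mm from the nearest pair of top edges, running from z = 0 to the bottom of the top.

B is a four-legged stool. The seat is a 327×337×34 mm slab whose top surface is at z = 396 mm; four square legs, each 38×38 mm in cross-section, run from the floor (z = 0) to the underside of the seat, each flush with a corner of the seat. Four stretchers, 38 mm wide and 20 mm tall, connect adjacent legs with their undersides at z = 218 mm, each running between the inner faces of the legs it joins and aligned with the legs' outer faces on the other axis.

Two stools sit around the table at the −y, −x sides.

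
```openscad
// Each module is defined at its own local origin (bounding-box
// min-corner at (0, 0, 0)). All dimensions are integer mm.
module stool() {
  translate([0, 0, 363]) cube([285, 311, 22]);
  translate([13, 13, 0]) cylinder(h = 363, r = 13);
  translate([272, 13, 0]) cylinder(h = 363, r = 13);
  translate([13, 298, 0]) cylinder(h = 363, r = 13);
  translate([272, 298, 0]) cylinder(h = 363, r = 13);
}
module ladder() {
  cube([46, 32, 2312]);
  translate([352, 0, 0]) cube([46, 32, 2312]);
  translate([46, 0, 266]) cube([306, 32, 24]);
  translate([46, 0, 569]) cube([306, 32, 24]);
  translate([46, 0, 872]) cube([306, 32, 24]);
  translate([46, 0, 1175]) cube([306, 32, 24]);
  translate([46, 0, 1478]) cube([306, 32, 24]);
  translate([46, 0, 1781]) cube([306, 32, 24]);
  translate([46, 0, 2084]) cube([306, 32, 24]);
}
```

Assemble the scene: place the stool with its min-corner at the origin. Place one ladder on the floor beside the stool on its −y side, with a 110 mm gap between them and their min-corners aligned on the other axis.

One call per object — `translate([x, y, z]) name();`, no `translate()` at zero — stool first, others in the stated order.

stool();
translate([0, -142, 0]) ladder();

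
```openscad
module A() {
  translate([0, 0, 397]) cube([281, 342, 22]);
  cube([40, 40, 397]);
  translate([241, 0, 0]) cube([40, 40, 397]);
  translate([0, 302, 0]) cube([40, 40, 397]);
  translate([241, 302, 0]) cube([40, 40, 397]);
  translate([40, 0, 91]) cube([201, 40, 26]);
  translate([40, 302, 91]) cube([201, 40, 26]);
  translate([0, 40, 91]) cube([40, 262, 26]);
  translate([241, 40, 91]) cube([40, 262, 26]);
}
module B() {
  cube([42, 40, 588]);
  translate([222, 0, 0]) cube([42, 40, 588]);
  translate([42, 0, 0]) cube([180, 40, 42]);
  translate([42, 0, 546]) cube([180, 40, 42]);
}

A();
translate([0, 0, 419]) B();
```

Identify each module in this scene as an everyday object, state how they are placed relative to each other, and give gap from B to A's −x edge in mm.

The picture frame's min-x is at 0; the stool's min-x is 0; gap = 0 mm.

A is a stool. B is a picture frame. The picture frame is on top of the stool. The gap from the picture frame to the stool's −x edge is 0 mm.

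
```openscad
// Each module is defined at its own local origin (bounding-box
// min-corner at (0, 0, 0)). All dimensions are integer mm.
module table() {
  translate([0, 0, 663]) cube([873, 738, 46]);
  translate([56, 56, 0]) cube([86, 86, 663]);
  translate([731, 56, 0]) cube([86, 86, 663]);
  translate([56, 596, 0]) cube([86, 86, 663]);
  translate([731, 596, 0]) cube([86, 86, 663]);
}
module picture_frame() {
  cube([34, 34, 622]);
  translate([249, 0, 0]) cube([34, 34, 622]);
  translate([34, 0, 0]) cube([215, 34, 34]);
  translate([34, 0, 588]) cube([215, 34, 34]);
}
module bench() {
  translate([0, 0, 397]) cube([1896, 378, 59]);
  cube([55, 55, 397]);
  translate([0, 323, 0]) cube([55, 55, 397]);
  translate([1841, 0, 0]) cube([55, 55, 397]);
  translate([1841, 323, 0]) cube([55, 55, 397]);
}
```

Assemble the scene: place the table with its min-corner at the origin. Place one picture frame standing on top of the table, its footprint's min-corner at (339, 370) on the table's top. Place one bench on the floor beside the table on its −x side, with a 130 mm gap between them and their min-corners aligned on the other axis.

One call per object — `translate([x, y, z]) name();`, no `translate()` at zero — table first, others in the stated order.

table();
translate([339, 370, 709]) picture_frame();
translate([-2026, 0, 0]) bench();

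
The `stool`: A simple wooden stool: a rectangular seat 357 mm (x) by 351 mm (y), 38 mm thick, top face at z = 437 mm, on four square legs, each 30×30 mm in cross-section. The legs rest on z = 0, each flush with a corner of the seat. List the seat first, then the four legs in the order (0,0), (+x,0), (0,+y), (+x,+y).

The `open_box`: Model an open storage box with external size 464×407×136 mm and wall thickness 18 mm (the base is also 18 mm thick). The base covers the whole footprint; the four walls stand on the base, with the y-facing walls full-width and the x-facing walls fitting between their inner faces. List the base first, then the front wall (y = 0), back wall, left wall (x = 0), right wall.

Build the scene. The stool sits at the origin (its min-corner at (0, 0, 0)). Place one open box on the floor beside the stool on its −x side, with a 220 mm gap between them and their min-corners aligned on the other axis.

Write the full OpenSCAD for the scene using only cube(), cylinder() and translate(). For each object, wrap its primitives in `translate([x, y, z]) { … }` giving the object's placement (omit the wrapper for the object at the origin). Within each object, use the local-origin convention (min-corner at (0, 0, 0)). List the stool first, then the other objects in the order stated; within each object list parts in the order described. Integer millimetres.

translate([0, 0, 399]) cube([357, 351, 38]);
cube([30, 30, 399]);
translate([327, 0, 0]) cube([30, 30, 399]);
translate([0, 321, 0]) cube([30, 30, 399]);
translate([327, 321, 0]) cube([30, 30, 399]);
translate([-684, 0, 0]) {
  cube([464, 407, 18]);
  translate([0, 0, 18]) cube([464, 18, 118]);
  translate([0, 389, 18]) cube([464, 18, 118]);
  translate([0, 18, 18]) cube([18, 371, 118]);
  translate([446, 18, 18]) cube([18, 371, 118]);
}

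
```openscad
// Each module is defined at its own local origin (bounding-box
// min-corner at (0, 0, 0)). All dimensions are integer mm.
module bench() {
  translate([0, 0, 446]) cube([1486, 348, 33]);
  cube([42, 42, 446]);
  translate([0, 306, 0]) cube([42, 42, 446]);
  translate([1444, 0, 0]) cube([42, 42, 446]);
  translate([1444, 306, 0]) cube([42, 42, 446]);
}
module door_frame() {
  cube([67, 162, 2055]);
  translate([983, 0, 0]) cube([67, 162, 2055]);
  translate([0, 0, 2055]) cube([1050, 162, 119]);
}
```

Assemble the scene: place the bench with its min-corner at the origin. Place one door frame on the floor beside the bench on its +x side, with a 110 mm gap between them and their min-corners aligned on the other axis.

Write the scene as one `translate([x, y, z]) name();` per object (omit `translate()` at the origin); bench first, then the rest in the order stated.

bench();
translate([1596, 0, 0]) door_frame();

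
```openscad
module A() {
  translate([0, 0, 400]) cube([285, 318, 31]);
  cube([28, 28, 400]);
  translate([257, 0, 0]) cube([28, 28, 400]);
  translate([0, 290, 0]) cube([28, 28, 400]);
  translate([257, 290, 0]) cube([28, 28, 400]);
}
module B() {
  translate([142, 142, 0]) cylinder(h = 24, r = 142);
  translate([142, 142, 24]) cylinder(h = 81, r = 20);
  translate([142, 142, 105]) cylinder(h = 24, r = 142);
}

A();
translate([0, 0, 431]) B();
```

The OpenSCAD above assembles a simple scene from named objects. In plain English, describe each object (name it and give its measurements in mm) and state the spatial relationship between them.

A is a four-legged stool. The seat is a 285×318×31 mm slab whose top surface is at z = 431 mm; four square legs, each 28×28 mm in cross-section, run from the floor (z = 0) to the underside of the seat, each flush with a corner of the seat.

B is a spool: two coaxial disc flanges of radius 142 mm and thickness 24 mm, joined by a core cylinder of radius 20 mm and height 81 mm. The lower flange rests on z = 0 and the three cylinders share a vertical axis.

The spool is on top of the stool.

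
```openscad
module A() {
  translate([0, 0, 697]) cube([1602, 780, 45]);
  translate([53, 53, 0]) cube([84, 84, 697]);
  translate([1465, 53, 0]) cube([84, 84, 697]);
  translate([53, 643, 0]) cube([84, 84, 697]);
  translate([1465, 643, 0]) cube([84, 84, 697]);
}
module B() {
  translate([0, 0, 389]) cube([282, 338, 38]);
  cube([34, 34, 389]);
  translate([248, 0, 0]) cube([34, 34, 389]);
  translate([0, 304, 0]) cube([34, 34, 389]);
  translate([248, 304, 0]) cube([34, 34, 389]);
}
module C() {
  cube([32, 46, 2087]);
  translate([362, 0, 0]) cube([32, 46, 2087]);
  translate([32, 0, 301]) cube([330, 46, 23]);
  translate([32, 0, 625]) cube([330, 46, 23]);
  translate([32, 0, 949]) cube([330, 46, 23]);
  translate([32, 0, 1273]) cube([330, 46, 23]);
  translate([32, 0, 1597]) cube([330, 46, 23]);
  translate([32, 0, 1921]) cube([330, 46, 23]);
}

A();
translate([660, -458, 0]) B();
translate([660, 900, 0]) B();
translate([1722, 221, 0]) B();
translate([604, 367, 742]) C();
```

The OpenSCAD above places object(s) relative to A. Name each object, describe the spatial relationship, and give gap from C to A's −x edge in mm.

A is a table. B is a stool. C is a ladder. Three stools sit around the table at the −y, +y, +x sides. The ladder is on top of the table, centred. The gap from the ladder to the table's −x edge is 604 mm.

The ladder's min-x is at 604; the table's min-x is 0; gap = 604 mm.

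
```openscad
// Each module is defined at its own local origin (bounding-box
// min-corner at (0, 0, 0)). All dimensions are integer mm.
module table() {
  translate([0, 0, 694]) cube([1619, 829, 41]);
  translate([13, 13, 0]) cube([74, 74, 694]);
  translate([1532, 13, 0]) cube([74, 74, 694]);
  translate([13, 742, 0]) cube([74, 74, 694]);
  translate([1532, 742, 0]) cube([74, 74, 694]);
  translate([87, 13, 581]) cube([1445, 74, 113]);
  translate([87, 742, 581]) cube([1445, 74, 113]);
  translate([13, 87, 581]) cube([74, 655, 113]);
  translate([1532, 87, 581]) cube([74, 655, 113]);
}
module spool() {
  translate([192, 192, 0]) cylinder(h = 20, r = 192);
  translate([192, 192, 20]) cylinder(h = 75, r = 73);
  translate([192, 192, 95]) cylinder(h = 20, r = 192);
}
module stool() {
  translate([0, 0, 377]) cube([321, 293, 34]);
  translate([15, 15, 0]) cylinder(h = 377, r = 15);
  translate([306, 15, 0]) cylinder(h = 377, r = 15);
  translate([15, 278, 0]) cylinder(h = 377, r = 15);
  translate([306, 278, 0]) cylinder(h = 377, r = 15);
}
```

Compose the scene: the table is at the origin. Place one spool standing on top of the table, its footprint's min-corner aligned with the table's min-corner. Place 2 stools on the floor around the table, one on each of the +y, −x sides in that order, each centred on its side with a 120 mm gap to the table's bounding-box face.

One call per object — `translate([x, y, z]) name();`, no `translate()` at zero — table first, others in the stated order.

table();
translate([0, 0, 735]) spool();
translate([649, 949, 0]) stool();
translate([-441, 268, 0]) stool();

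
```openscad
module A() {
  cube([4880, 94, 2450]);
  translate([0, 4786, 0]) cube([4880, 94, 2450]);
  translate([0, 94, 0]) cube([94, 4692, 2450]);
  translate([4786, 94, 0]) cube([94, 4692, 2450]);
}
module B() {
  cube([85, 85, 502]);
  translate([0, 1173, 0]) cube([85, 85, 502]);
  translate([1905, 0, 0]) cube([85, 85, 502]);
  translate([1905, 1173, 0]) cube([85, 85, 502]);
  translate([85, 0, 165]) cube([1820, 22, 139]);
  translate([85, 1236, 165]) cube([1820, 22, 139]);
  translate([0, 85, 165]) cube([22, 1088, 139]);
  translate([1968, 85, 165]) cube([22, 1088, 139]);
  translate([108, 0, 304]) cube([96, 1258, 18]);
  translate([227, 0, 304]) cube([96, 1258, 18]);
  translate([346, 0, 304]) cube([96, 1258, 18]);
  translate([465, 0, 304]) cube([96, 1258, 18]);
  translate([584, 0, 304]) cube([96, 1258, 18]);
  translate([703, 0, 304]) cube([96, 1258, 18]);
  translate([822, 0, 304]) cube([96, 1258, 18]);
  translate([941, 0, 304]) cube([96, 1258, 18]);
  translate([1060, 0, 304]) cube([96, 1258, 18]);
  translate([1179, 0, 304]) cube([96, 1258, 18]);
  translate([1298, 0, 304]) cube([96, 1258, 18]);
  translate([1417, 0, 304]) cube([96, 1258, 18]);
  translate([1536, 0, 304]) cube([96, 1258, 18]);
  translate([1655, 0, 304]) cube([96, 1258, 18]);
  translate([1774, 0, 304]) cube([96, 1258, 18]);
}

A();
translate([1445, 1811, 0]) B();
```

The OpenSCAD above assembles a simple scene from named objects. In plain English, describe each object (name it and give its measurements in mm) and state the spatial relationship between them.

A is the wall frame of a small rectangular building: four walls, each 2450 mm tall and 94 mm thick, enclosing a footprint 4880 mm (x) by 4880 mm (y) outside-to-outside, with no floor or roof. The front and back walls (the −y and +y sides) span the full width; the two side walls fit between them.

B is a bed frame 1990 mm long (x) by 1258 mm wide (y). Four 85×85 mm corner posts, 502 mm tall, at the corners of the footprint. Four rails of 22 mm thickness and 139 mm height run between adjacent posts with their undersides at z = 165 mm, their outer faces flush with the outside of the frame (the two x-running rails run between the posts' inner faces; the two y-running rails run between the posts' inner faces). 15 slats, each 96 mm wide (x) and 18 mm thick, lie across the top of the two x-running rails, running the full 1258 mm width of the frame in y; the slats are evenly spaced along x between the inner faces of the end posts with equal gaps (rounded down to the nearest mm) at the −x end and between each pair — any rounding remainder accumulates at the +x end.

The bed frame sits inside the house frame, centred.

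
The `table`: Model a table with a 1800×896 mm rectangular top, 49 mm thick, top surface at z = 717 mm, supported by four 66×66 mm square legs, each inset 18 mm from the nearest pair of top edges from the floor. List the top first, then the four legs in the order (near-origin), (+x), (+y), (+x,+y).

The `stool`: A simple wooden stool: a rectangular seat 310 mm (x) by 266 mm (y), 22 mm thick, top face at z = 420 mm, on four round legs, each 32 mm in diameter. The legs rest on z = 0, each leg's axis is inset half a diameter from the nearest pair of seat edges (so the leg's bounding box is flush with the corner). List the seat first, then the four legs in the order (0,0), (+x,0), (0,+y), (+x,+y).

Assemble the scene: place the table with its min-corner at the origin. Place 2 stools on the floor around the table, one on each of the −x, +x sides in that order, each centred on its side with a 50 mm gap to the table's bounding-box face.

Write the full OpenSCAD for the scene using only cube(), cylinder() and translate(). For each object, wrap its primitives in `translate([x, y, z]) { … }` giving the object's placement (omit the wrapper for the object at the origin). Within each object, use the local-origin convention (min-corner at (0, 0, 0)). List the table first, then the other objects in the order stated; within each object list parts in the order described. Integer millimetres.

translate([0, 0, 668]) cube([1800, 896, 49]);
translate([18, 18, 0]) cube([66, 66, 668]);
translate([1716, 18, 0]) cube([66, 66, 668]);
translate([18, 812, 0]) cube([66, 66, 668]);
translate([1716, 812, 0]) cube([66, 66, 668]);
translate([-360, 315, 0]) {
  translate([0, 0, 398]) cube([310, 266, 22]);
  translate([16, 16, 0]) cylinder(h = 398, r = 16);
  translate([294, 16, 0]) cylinder(h = 398, r = 16);
  translate([16, 250, 0]) cylinder(h = 398, r = 16);
  translate([294, 250, 0]) cylinder(h = 398, r = 16);
}
translate([1850, 315, 0]) {
  translate([0, 0, 398]) cube([310, 266, 22]);
  translate([16, 16, 0]) cylinder(h = 398, r = 16);
  translate([294, 16, 0]) cylinder(h = 398, r = 16);
  translate([16, 250, 0]) cylinder(h = 398, r = 16);
  translate([294, 250, 0]) cylinder(h = 398, r = 16);
}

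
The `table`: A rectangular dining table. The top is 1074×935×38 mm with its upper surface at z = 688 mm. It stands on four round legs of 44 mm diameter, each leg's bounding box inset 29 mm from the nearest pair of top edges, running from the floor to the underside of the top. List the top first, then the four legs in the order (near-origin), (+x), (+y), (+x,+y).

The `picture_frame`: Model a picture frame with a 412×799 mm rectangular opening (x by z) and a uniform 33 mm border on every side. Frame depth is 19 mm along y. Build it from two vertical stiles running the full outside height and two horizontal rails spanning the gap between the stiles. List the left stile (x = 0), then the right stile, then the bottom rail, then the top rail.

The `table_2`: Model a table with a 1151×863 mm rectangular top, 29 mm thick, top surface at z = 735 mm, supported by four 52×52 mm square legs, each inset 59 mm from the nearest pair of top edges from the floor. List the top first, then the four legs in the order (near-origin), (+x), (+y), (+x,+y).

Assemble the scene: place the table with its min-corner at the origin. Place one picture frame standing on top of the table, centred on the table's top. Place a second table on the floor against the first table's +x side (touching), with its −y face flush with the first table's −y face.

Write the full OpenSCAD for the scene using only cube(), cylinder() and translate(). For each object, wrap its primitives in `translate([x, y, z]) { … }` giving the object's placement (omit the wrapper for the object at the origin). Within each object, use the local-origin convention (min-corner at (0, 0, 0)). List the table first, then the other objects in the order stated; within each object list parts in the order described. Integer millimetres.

translate([0, 0, 650]) cube([1074, 935, 38]);
translate([51, 51, 0]) cylinder(h = 650, r = 22);
translate([1023, 51, 0]) cylinder(h = 650, r = 22);
translate([51, 884, 0]) cylinder(h = 650, r = 22);
translate([1023, 884, 0]) cylinder(h = 650, r = 22);
translate([298, 458, 688]) {
  cube([33, 19, 865]);
  translate([445, 0, 0]) cube([33, 19, 865]);
  translate([33, 0, 0]) cube([412, 19, 33]);
  translate([33, 0, 832]) cube([412, 19, 33]);
}
translate([1074, 0, 0]) {
  translate([0, 0, 706]) cube([1151, 863, 29]);
  translate([59, 59, 0]) cube([52, 52, 706]);
  translate([1040, 59, 0]) cube([52, 52, 706]);
  translate([59, 752, 0]) cube([52, 52, 706]);
  translate([1040, 752, 0]) cube([52, 52, 706]);
}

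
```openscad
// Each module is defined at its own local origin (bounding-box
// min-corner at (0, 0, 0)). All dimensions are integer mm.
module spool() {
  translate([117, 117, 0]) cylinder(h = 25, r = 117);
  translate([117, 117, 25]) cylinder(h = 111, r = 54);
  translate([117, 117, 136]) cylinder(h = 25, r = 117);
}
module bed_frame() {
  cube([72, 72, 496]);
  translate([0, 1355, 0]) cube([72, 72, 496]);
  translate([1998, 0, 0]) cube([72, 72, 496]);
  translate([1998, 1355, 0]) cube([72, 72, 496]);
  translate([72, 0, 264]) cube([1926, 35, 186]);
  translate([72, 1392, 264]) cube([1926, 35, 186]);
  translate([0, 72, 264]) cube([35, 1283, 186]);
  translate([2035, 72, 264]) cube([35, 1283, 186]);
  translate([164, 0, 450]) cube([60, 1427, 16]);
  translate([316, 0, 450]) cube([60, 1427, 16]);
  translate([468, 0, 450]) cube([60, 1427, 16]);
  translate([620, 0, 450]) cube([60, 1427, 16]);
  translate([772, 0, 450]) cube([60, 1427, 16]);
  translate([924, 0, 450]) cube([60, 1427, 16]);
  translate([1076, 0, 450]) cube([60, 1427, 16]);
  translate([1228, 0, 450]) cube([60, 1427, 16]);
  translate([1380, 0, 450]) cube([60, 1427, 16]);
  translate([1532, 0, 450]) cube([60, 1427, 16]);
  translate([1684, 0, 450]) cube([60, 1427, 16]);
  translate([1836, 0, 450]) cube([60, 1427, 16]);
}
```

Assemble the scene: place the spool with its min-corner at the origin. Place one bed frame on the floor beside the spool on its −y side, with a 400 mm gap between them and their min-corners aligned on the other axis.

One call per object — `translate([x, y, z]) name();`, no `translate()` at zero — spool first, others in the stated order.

spool();
translate([0, -1827, 0]) bed_frame();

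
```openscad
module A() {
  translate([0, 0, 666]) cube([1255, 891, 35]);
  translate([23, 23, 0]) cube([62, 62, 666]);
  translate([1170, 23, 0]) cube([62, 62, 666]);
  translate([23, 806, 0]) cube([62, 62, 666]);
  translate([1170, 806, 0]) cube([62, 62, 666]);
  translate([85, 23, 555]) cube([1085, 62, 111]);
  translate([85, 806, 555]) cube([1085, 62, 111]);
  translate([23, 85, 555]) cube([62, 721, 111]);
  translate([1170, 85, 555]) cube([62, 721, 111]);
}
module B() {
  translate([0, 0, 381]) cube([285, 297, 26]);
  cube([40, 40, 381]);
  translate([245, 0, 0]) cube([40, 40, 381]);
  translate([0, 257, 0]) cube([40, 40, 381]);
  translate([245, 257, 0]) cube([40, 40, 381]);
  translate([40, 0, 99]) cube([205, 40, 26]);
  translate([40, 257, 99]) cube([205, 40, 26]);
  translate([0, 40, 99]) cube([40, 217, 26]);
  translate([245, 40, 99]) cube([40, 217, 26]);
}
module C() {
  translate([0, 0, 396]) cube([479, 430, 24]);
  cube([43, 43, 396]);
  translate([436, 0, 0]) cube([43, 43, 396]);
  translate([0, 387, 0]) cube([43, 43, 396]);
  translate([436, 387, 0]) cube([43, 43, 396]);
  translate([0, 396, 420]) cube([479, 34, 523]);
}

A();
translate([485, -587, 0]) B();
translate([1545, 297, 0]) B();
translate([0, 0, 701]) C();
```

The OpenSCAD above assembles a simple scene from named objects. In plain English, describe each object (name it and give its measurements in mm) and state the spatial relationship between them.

A is a table with a 1255×891 mm rectangular top, 35 mm thick, top surface at z = 701 mm, supported by four 62×62 mm square legs, each inset 23 mm from the nearest pair of top edges, running from the floor. Four apron rails, 62 mm thick and 111 mm tall, run between adjacent legs with their top edges flush with the underside of the top and their outer faces flush with the legs' outer faces.

B is a simple wooden stool: a rectangular seat 285 mm (x) by 297 mm (y), 26 mm thick, top face at z = 407 mm, on four square legs, each 40×40 mm in cross-section. The legs rest on z = 0, each flush with a corner of the seat. Four stretchers, 40 mm wide and 26 mm tall, connect adjacent legs with their undersides at z = 99 mm, each running between the inner faces of the legs it joins and aligned with the legs' outer faces on the other axis.

C is a chair: 479×430 mm seat, 24 mm thick, top at z = 420 mm, on four 43 mm square corner legs flush with the seat edges. A 34 mm thick backrest slab spans the full seat width, extending 523 mm above the seat top, its back face flush with the seat's +y edge.

Two stools sit around the table at the −y, +x sides. The chair is on top of the table.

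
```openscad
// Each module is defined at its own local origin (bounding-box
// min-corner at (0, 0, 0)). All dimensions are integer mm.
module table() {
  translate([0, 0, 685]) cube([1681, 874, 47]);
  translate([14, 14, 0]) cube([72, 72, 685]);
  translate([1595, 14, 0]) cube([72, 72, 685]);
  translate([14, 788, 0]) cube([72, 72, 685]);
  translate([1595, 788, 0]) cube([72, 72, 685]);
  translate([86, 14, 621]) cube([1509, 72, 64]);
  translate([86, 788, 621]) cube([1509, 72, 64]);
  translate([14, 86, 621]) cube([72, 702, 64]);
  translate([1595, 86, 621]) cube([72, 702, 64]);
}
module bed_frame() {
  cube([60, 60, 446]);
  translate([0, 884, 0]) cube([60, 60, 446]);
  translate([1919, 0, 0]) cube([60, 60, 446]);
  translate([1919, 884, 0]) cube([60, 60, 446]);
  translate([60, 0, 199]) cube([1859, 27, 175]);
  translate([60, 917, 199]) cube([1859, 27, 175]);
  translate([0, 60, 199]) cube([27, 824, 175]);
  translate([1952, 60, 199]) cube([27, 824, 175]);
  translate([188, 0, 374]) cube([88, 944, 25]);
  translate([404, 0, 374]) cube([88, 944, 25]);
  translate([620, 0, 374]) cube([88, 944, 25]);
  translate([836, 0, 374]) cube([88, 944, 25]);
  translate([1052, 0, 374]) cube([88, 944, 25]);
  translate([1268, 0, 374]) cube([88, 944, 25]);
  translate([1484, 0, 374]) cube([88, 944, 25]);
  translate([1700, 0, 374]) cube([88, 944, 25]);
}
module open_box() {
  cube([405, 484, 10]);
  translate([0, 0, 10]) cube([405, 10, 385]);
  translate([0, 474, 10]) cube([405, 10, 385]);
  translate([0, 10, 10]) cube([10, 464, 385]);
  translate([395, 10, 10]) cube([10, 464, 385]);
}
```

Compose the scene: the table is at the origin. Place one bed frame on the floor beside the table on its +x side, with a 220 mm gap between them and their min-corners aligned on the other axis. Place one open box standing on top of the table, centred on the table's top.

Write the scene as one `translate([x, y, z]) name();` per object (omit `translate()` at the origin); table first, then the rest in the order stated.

table();
translate([1901, 0, 0]) bed_frame();
translate([638, 195, 732]) open_box();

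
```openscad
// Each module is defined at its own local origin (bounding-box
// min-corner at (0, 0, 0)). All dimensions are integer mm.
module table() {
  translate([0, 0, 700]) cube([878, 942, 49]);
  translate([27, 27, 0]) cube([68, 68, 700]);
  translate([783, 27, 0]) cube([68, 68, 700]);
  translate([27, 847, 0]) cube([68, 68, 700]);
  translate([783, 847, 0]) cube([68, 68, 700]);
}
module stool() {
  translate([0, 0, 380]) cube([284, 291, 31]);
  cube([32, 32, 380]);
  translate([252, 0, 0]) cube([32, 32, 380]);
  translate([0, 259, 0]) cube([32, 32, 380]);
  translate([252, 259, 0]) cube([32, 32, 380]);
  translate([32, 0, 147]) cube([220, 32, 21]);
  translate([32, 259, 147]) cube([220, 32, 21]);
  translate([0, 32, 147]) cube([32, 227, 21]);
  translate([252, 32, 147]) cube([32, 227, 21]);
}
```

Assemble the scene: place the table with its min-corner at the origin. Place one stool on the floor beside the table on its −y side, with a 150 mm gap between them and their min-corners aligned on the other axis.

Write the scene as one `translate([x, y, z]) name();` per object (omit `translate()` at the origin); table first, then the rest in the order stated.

table();
translate([0, -441, 0]) stool();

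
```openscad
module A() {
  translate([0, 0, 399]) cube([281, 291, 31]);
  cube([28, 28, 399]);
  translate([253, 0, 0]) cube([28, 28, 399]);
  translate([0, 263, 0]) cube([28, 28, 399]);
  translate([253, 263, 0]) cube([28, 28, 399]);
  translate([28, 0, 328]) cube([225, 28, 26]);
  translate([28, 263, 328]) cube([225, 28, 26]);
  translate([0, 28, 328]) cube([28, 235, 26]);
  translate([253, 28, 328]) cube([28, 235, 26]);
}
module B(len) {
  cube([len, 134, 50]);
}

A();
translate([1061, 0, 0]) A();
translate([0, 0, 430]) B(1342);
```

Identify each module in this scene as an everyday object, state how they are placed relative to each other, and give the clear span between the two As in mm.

Second stool starts at x = 1061; first ends at x = 281; clear span = 1061 − 281 = 780 mm.

A is a stool. B is a beam. A beam spans the tops of two stools. The clear span between the two stools is 780 mm.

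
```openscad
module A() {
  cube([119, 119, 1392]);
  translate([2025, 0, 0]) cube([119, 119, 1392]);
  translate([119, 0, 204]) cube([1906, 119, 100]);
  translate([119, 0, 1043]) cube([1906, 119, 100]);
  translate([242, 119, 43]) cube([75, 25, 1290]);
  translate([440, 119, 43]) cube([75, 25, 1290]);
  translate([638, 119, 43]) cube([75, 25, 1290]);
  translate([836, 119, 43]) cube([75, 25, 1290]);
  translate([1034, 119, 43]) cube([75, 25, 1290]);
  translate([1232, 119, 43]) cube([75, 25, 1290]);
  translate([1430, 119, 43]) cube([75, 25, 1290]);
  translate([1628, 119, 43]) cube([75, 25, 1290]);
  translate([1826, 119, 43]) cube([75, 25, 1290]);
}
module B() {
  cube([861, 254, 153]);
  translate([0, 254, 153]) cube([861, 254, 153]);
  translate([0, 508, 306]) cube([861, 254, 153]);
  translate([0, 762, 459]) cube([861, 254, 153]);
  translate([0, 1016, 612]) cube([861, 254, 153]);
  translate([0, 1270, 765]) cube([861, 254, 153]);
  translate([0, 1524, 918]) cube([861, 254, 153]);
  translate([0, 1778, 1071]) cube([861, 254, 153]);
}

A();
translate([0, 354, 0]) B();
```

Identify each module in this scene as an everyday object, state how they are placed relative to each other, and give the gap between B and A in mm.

The staircase's nearest face is 210 mm from the fence section's +y face.

A is a fence section. B is a staircase. The staircase is on the floor beside the fence section on its +y side. The gap between the staircase and the fence section is 210 mm.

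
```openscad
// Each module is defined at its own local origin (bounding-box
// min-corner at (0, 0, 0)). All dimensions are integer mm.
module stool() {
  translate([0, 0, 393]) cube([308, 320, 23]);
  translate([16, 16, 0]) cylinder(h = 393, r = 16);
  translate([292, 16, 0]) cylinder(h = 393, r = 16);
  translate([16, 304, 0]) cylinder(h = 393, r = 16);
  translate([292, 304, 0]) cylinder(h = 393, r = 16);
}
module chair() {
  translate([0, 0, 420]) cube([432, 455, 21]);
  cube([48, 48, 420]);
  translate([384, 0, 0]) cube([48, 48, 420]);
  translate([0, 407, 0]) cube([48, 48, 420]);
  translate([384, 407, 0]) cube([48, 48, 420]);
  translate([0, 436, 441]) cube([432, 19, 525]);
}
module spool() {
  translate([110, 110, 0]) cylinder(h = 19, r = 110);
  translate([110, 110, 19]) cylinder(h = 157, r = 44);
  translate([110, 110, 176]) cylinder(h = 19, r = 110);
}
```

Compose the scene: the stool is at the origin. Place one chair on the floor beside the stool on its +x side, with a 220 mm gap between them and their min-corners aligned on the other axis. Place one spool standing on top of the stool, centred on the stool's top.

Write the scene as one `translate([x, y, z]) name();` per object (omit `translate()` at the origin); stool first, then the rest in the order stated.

stool();
translate([528, 0, 0]) chair();
translate([44, 50, 416]) spool();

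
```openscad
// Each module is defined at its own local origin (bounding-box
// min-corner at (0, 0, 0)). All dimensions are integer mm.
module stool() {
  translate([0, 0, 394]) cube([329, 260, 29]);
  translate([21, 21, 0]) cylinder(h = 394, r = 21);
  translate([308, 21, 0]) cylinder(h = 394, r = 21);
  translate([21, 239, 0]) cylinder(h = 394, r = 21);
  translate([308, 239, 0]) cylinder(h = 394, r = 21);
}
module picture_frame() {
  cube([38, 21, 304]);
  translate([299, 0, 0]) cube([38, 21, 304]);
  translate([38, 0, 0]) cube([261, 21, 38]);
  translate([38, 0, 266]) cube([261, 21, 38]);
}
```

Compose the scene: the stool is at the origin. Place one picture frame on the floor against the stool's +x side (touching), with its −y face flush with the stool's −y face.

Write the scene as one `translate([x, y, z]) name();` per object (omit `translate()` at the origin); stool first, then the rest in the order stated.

stool();
translate([329, 0, 0]) picture_frame();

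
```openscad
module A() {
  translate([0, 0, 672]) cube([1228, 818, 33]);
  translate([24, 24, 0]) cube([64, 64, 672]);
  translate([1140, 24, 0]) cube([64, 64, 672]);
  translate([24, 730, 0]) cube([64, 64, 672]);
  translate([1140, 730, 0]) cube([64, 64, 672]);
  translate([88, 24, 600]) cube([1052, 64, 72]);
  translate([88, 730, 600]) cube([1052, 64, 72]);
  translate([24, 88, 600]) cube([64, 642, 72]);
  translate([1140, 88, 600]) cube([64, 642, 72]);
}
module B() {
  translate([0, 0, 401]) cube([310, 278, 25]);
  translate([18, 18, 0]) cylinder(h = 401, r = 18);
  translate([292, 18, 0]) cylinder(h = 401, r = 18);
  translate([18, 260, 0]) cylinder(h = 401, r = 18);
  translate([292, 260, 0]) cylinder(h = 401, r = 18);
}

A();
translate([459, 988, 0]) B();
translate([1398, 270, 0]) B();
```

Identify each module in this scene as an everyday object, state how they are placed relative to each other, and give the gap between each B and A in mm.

A is a table. B is a stool. Two stools sit around the table at the +y, +x sides. The gap between each stool and the table is 170 mm.

Each stool's nearest face is 170 mm from the table's bounding box.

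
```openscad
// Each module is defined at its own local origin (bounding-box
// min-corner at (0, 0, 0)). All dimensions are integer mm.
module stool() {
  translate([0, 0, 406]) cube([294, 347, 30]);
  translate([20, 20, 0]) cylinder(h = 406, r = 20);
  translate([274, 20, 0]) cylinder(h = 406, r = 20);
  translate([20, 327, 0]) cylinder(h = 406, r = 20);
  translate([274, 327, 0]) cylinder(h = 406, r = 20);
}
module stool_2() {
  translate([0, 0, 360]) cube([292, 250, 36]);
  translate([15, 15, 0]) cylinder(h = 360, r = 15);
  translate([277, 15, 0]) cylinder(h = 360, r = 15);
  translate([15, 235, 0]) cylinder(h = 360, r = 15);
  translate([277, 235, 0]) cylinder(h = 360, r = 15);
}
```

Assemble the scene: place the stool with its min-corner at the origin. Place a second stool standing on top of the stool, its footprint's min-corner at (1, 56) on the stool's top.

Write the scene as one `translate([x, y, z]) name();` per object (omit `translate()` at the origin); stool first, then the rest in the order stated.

stool();
translate([1, 56, 436]) stool_2();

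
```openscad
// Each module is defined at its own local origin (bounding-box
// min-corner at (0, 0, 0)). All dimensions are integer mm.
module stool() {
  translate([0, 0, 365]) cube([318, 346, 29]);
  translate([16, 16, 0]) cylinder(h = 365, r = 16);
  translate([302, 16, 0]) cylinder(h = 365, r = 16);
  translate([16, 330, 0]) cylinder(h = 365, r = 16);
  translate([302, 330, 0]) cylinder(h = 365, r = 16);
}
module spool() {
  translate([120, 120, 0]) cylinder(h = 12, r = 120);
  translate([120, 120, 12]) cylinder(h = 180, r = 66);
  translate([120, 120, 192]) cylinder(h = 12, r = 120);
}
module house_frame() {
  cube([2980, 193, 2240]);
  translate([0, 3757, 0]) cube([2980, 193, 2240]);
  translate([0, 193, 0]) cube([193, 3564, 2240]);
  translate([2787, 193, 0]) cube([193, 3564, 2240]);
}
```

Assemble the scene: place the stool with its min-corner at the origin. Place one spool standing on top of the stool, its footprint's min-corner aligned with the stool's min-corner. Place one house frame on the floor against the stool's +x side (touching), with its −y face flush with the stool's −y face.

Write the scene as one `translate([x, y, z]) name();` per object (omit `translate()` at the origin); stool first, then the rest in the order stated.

stool();
translate([0, 0, 394]) spool();
translate([318, 0, 0]) house_frame();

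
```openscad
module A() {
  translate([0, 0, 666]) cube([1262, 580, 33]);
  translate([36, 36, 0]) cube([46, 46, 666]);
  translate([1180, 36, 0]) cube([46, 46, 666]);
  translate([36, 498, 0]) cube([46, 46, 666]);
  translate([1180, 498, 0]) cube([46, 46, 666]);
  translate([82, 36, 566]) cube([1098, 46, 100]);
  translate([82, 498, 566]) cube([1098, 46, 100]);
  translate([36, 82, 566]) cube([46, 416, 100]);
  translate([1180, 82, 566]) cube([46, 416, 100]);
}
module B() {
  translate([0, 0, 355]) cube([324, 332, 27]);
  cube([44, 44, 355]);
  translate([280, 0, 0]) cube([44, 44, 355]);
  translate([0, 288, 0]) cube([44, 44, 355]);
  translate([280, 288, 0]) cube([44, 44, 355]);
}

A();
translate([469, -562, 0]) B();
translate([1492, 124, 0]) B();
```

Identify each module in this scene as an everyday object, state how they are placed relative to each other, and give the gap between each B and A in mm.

A is a table. B is a stool. Two stools sit around the table at the −y, +x sides. The gap between each stool and the table is 230 mm.

Each stool's nearest face is 230 mm from the table's bounding box.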